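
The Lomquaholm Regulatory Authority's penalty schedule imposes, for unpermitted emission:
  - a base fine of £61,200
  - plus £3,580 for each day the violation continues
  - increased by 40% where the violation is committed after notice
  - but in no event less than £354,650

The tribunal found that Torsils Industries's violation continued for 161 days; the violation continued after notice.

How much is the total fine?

£892,612

Per-day component: 161 × £3,580 = £576,380
Base plus per-day: £61,200 + £576,380 = £637,580
Enhancement: 40% of £637,580 = £255,032
Enhanced fine: £637,580 + £255,032 = £892,612
Minimum £354,650: £892,612 meets the minimum, no increase.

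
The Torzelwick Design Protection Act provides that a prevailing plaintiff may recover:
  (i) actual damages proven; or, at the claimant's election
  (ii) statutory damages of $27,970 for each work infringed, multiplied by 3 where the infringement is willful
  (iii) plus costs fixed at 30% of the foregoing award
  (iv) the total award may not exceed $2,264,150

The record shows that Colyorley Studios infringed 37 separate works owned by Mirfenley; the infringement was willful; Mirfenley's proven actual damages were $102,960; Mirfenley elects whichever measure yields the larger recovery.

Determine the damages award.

Award: $2,264,150

Statutory damages: 37 × $27,970 = $1,034,890
Trebled: 3 × $1,034,890 = $3,104,670
Greater of actual damages ($102,960) or enhanced statutory damages ($3,104,670): $3,104,670
Costs: 30% of $3,104,670 = $931,401
Award plus costs: $3,104,670 + $931,401 = $4,036,071
Cap at $2,264,150: $4,036,071 exceeds the cap → $2,264,150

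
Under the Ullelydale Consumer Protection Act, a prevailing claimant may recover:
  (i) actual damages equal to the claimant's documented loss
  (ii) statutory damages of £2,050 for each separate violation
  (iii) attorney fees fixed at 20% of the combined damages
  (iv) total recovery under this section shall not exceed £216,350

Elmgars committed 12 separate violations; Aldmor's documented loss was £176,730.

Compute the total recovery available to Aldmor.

Total recovery: £216,350

Statutory damages: 12 × £2,050 = £24,600
Combined damages: £176,730 + £24,600 = £201,330
Attorney fees: 20% of £201,330 = £40,266
Total before cap: £201,330 + £40,266 = £241,596
Cap at £216,350: £241,596 exceeds the cap → £216,350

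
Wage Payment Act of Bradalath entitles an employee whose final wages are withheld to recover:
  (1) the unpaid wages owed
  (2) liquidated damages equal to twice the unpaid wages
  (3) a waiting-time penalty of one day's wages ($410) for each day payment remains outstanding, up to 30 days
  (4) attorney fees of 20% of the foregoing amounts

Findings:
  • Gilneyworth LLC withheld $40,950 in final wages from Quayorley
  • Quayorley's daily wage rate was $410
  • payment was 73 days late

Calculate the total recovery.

Doubled: 2 × $40,950 = $81,900
Penalty days: min(73, 30) = 30
Waiting-time penalty: 30 × $410 = $12,300
Subtotal: $40,950 + $81,900 + $12,300 = $135,150
Attorney fees: 20% of $135,150 = $27,030
Total award: $135,150 + $27,030 = $162,180

$162,180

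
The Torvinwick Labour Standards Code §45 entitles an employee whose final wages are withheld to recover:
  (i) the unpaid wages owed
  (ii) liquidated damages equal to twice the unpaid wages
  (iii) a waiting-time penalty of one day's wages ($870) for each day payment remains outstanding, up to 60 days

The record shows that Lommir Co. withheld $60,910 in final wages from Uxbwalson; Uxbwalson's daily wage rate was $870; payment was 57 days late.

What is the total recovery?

Total award: $232,320

Doubled: 2 × $60,910 = $121,820
Penalty days: min(57, 60) = 57
Waiting-time penalty: 57 × $870 = $49,590
Total award: $60,910 + $121,820 + $49,590 = $232,320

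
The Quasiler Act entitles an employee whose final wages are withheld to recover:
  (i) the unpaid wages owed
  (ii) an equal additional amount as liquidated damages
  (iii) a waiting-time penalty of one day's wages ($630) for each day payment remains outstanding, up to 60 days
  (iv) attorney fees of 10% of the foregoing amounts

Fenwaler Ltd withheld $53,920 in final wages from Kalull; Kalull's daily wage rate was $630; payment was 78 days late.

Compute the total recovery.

Liquidated damages (equal amount): $53,920
Penalty days: min(78, 60) = 60
Waiting-time penalty: 60 × $630 = $37,800
Subtotal: $53,920 + $53,920 + $37,800 = $145,640
Attorney fees: 10% of $145,640 = $14,564
Total award: $145,640 + $14,564 = $160,204

$160,204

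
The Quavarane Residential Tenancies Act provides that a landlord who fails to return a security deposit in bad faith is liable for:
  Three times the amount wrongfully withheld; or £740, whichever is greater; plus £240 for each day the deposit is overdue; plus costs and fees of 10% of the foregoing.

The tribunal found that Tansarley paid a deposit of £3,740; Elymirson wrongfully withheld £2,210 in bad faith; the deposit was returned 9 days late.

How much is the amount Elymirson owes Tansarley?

Trebled: 3 × £2,210 = £6,630
Minimum £740: £6,630 meets the minimum, no increase.
Late-return penalty: 9 × £240 = £2,160
Damages plus late penalty: £6,630 + £2,160 = £8,790
Costs and fees: 10% of £8,790 = £879
Total recovery: £8,790 + £879 = £9,669

£9,669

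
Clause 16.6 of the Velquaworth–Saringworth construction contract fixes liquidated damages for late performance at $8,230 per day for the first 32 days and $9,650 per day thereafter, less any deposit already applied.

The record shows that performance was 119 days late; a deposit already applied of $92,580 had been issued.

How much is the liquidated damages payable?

First 32 days: 32 × $8,230 = $263,360
Remaining days: (119 − 32) × $9,650 = $839,550
Accrued per-day damages: $263,360 + $839,550 = $1,102,910
Less deposit already applied: $1,102,910 − $92,580 = $1,010,330

$1,010,330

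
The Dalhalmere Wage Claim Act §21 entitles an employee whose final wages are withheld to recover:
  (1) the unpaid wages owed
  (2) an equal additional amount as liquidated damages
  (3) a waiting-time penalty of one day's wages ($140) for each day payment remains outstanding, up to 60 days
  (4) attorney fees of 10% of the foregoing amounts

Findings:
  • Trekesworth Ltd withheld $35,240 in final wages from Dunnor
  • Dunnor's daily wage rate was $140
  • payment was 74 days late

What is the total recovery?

Liquidated damages (equal amount): $35,240
Penalty days: min(74, 60) = 60
Waiting-time penalty: 60 × $140 = $8,400
Subtotal: $35,240 + $35,240 + $8,400 = $78,880
Attorney fees: 10% of $78,880 = $7,888
Total award: $78,880 + $7,888 = $86,768

$86,768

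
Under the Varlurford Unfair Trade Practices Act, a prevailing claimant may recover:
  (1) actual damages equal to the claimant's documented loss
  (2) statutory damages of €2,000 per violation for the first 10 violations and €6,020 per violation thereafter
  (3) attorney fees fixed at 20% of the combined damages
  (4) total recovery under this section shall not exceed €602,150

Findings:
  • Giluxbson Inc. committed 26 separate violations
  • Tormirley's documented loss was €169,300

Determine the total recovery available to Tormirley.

First 10 violations: 10 × €2,000 = €20,000
Remaining violations: (26 − 10) × €6,020 = €96,320
Statutory damages: €20,000 + €96,320 = €116,320
Combined damages: €169,300 + €116,320 = €285,620
Attorney fees: 20% of €285,620 = €57,124
Total before cap: €285,620 + €57,124 = €342,744
Cap at €602,150: €342,744 is within the cap, no reduction.

€342,744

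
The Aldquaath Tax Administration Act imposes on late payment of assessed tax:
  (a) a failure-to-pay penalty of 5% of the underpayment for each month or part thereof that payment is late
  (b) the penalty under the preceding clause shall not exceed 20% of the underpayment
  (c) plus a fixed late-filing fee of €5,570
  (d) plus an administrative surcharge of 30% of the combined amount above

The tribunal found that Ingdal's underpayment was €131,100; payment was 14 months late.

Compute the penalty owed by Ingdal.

Accrued rate: 5% × 14 = 70%, capped at 20% → 20%
Failure-to-pay penalty: 20% of €131,100 = €26,220
Penalty before surcharge: €26,220 + €5,570 = €31,790
Administrative surcharge: 30% of €31,790 = €9,537
Total penalty: €31,790 + €9,537 = €41,327

€41,327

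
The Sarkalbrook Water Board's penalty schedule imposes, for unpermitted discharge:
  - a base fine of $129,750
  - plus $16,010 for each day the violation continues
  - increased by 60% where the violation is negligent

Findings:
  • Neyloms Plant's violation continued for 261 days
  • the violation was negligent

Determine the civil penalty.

Per-day component: 261 × $16,010 = $4,178,610
Base plus per-day: $129,750 + $4,178,610 = $4,308,360
Enhancement: 60% of $4,308,360 = $2,585,016
Enhanced fine: $4,308,360 + $2,585,016 = $6,893,376

$6,893,376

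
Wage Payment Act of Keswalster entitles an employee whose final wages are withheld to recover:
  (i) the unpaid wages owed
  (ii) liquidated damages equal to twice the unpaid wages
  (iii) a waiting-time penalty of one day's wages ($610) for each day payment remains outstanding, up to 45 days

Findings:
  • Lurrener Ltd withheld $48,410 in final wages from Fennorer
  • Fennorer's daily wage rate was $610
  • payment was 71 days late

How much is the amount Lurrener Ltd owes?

$172,680

Doubled: 2 × $48,410 = $96,820
Penalty days: min(71, 45) = 45
Waiting-time penalty: 45 × $610 = $27,450
Total award: $48,410 + $96,820 + $27,450 = $172,680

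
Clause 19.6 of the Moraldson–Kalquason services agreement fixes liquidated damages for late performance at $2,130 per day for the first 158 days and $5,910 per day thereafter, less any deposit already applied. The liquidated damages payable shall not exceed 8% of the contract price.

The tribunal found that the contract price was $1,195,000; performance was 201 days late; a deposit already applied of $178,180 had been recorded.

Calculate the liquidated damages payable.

First 158 days: 158 × $2,130 = $336,540
Remaining days: (201 − 158) × $5,910 = $254,130
Accrued per-day damages: $336,540 + $254,130 = $590,670
Less deposit already applied: $590,670 − $178,180 = $412,490
Cap: 8% of $1,195,000 = $95,600
Cap at $95,600: $412,490 exceeds the cap → $95,600

$95,600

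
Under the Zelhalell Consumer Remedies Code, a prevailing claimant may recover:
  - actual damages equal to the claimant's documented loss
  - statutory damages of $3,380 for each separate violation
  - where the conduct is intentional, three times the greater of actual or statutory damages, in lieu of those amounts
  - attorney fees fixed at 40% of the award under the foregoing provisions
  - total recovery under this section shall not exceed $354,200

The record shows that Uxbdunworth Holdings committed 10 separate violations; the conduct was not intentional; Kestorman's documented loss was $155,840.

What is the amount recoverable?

$265,496

Statutory damages: 10 × $3,380 = $33,800
Conduct not intentional: the in-lieu enhancement does not apply.
Actual plus statutory damages: $155,840 + $33,800 = $189,640
Attorney fees: 40% of $189,640 = $75,856
Total before cap: $189,640 + $75,856 = $265,496
Cap at $354,200: $265,496 is within the cap, no reduction.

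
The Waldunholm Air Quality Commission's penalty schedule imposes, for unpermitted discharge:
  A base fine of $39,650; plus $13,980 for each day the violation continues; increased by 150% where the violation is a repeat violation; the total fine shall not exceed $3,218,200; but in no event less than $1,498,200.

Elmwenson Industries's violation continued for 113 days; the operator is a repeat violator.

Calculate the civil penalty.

Per-day component: 113 × $13,980 = $1,579,740
Base plus per-day: $39,650 + $1,579,740 = $1,619,390
Enhancement: 150% of $1,619,390 = $2,429,085
Enhanced fine: $1,619,390 + $2,429,085 = $4,048,475
Cap at $3,218,200: $4,048,475 exceeds the cap → $3,218,200
Minimum $1,498,200: $3,218,200 meets the minimum, no increase.

$3,218,200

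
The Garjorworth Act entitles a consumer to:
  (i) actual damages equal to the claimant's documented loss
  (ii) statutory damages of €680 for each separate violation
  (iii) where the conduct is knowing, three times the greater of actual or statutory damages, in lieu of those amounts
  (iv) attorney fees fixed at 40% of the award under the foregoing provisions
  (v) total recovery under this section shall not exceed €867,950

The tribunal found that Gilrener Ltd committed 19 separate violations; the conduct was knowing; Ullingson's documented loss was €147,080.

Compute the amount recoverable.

Statutory damages: 19 × €680 = €12,920
Greater of actual damages (€147,080) or statutory damages (€12,920): €147,080
Trebled: 3 × €147,080 = €441,240
Attorney fees: 40% of €441,240 = €176,496
Total before cap: €441,240 + €176,496 = €617,736
Cap at €867,950: €617,736 is within the cap, no reduction.

€617,736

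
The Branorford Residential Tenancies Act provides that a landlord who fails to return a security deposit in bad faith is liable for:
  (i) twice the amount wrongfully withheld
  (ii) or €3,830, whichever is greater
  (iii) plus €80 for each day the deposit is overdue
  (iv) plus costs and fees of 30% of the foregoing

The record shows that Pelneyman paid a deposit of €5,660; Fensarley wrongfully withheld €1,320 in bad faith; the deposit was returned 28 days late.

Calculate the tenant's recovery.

Recovery: €7,891

Doubled: 2 × €1,320 = €2,640
Minimum €3,830: €2,640 is below the minimum → €3,830
Late-return penalty: 28 × €80 = €2,240
Damages plus late penalty: €3,830 + €2,240 = €6,070
Costs and fees: 30% of €6,070 = €1,821
Total recovery: €6,070 + €1,821 = €7,891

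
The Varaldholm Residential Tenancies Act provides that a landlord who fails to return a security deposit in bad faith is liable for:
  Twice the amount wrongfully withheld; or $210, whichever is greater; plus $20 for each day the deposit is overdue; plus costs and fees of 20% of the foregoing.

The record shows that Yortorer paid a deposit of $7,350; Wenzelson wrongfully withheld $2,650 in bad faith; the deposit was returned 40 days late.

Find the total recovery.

Doubled: 2 × $2,650 = $5,300
Minimum $210: $5,300 meets the minimum, no increase.
Late-return penalty: 40 × $20 = $800
Damages plus late penalty: $5,300 + $800 = $6,100
Costs and fees: 20% of $6,100 = $1,220
Total recovery: $6,100 + $1,220 = $7,320

$7,320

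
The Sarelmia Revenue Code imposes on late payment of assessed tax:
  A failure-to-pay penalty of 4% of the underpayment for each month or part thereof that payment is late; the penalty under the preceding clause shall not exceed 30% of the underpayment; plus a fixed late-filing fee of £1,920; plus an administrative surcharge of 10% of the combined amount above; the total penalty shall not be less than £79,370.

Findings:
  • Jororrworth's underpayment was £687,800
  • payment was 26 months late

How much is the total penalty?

Accrued rate: 4% × 26 = 104%, capped at 30% → 30%
Failure-to-pay penalty: 30% of £687,800 = £206,340
Penalty before surcharge: £206,340 + £1,920 = £208,260
Administrative surcharge: 10% of £208,260 = £20,826
Total penalty: £208,260 + £20,826 = £229,086
Minimum £79,370: £229,086 meets the minimum, no increase.

£229,086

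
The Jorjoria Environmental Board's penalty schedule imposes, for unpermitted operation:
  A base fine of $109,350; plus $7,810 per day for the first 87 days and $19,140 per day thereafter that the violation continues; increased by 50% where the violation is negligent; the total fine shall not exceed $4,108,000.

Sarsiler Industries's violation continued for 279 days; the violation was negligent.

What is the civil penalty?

Civil penalty: $4,108,000

First 87 days: 87 × $7,810 = $679,470
Remaining days: (279 − 87) × $19,140 = $3,674,880
Per-day component: $679,470 + $3,674,880 = $4,354,350
Base plus per-day: $109,350 + $4,354,350 = $4,463,700
Enhancement: 50% of $4,463,700 = $2,231,850
Enhanced fine: $4,463,700 + $2,231,850 = $6,695,550
Cap at $4,108,000: $6,695,550 exceeds the cap → $4,108,000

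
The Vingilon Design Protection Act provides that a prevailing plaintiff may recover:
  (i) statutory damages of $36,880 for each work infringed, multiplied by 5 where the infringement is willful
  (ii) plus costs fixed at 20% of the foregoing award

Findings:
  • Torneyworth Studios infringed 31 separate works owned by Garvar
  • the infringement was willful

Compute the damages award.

$6,859,680

Statutory damages: 31 × $36,880 = $1,143,280
Multiplied by 5: 5 × $1,143,280 = $5,716,400
Costs: 20% of $5,716,400 = $1,143,280
Award plus costs: $5,716,400 + $1,143,280 = $6,859,680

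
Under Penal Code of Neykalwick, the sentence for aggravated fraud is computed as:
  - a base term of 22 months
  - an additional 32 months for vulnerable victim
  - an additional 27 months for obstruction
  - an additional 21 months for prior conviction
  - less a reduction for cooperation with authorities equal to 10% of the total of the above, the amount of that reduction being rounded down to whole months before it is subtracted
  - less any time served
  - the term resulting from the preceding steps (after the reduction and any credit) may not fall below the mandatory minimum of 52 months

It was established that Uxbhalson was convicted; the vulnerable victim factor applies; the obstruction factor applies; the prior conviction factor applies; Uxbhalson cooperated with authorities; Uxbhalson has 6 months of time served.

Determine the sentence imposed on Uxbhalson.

86 months

Vulnerable victim enhancement: +32 months
Obstruction enhancement: +27 months
Prior conviction enhancement: +21 months
Adjusted term: 22 months + 32 months + 27 months + 21 months = 102 months
Cooperation with authorities reduction: 10% of 102 months = 10 months (rounded down)
After reduction: 102 − 10 = 92 months
Less time served: 92 months − 6 months = 86 months
Minimum 52 months: 86 months meets the minimum, no increase.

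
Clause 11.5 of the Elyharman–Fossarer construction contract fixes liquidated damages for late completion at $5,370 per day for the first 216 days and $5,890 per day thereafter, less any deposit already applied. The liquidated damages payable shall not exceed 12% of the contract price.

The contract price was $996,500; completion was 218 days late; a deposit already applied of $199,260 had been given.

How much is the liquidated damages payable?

First 216 days: 216 × $5,370 = $1,159,920
Remaining days: (218 − 216) × $5,890 = $11,780
Accrued per-day damages: $1,159,920 + $11,780 = $1,171,700
Less deposit already applied: $1,171,700 − $199,260 = $972,440
Cap: 12% of $996,500 = $119,580
Cap at $119,580: $972,440 exceeds the cap → $119,580

$119,580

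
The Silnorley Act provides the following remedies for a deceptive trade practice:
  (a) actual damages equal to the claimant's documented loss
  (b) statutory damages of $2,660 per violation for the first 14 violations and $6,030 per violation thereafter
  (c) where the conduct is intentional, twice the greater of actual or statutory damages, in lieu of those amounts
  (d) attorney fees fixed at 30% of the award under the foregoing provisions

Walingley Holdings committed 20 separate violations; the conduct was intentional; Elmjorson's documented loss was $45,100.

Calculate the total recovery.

First 14 violations: 14 × $2,660 = $37,240
Remaining violations: (20 − 14) × $6,030 = $36,180
Statutory damages: $37,240 + $36,180 = $73,420
Greater of actual damages ($45,100) or statutory damages ($73,420): $73,420
Doubled: 2 × $73,420 = $146,840
Attorney fees: 30% of $146,840 = $44,052
Total recovery: $146,840 + $44,052 = $190,892

$190,892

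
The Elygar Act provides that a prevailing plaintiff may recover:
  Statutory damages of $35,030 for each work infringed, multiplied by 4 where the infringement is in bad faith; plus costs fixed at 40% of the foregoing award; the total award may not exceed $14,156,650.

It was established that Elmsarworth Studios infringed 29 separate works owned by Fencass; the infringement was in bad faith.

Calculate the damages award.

Statutory damages: 29 × $35,030 = $1,015,870
Multiplied by 4: 4 × $1,015,870 = $4,063,480
Costs: 40% of $4,063,480 = $1,625,392
Award plus costs: $4,063,480 + $1,625,392 = $5,688,872
Cap at $14,156,650: $5,688,872 is within the cap, no reduction.

$5,688,872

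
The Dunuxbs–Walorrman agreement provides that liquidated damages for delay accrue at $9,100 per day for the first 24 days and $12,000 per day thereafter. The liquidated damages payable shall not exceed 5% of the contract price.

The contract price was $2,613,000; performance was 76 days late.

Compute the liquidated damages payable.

First 24 days: 24 × $9,100 = $218,400
Remaining days: (76 − 24) × $12,000 = $624,000
Accrued per-day damages: $218,400 + $624,000 = $842,400
Cap: 5% of $2,613,000 = $130,650
Cap at $130,650: $842,400 exceeds the cap → $130,650

$130,650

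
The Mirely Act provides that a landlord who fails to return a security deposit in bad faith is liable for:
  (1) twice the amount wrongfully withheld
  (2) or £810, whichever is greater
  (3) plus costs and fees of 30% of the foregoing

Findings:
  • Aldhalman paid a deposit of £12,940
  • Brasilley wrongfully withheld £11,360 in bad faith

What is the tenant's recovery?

Doubled: 2 × £11,360 = £22,720
Minimum £810: £22,720 meets the minimum, no increase.
Costs and fees: 30% of £22,720 = £6,816
Total recovery: £22,720 + £6,816 = £29,536

£29,536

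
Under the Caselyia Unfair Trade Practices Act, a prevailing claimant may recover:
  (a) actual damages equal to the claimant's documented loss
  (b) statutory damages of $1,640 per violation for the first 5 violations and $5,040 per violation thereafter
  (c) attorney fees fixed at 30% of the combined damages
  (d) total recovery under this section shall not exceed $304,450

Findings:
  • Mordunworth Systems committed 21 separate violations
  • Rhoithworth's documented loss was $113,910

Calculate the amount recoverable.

First 5 violations: 5 × $1,640 = $8,200
Remaining violations: (21 − 5) × $5,040 = $80,640
Statutory damages: $8,200 + $80,640 = $88,840
Combined damages: $113,910 + $88,840 = $202,750
Attorney fees: 30% of $202,750 = $60,825
Total before cap: $202,750 + $60,825 = $263,575
Cap at $304,450: $263,575 is within the cap, no reduction.

$263,575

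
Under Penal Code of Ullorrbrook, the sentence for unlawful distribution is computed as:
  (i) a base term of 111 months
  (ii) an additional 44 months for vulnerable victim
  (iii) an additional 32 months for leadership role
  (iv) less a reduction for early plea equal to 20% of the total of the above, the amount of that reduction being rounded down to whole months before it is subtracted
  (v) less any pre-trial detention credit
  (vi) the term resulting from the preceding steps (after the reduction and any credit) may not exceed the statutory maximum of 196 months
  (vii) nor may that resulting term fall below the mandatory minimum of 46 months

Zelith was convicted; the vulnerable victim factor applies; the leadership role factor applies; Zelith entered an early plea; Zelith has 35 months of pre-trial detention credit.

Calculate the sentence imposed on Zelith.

115 months

Vulnerable victim enhancement: +44 months
Leadership role enhancement: +32 months
Adjusted term: 111 months + 44 months + 32 months = 187 months
Early plea reduction: 20% of 187 months = 37 months (rounded down)
After reduction: 187 − 37 = 150 months
Less pre-trial detention credit: 150 months − 35 months = 115 months
Cap at 196 months: 115 months is within the cap, no reduction.
Minimum 46 months: 115 months meets the minimum, no increase.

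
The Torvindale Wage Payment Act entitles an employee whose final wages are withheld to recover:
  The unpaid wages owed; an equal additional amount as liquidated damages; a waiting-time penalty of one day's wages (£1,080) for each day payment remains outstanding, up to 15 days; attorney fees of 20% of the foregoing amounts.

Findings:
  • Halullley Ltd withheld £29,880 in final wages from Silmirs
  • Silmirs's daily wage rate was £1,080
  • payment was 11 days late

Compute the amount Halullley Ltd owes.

Liquidated damages (equal amount): £29,880
Penalty days: min(11, 15) = 11
Waiting-time penalty: 11 × £1,080 = £11,880
Subtotal: £29,880 + £29,880 + £11,880 = £71,640
Attorney fees: 20% of £71,640 = £14,328
Total award: £71,640 + £14,328 = £85,968

£85,968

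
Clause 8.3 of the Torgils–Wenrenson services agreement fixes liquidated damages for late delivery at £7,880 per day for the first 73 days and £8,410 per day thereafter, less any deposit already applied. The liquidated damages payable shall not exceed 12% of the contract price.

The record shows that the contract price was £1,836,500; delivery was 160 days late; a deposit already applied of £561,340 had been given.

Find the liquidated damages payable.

First 73 days: 73 × £7,880 = £575,240
Remaining days: (160 − 73) × £8,410 = £731,670
Accrued per-day damages: £575,240 + £731,670 = £1,306,910
Less deposit already applied: £1,306,910 − £561,340 = £745,570
Cap: 12% of £1,836,500 = £220,380
Cap at £220,380: £745,570 exceeds the cap → £220,380

£220,380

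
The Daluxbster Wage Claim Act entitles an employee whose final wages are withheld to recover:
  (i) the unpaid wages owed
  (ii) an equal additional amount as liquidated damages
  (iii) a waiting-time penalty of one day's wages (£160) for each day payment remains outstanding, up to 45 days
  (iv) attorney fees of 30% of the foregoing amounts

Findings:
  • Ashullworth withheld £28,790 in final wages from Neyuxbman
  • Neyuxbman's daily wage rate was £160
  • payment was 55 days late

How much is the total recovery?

Liquidated damages (equal amount): £28,790
Penalty days: min(55, 45) = 45
Waiting-time penalty: 45 × £160 = £7,200
Subtotal: £28,790 + £28,790 + £7,200 = £64,780
Attorney fees: 30% of £64,780 = £19,434
Total award: £64,780 + £19,434 = £84,214

£84,214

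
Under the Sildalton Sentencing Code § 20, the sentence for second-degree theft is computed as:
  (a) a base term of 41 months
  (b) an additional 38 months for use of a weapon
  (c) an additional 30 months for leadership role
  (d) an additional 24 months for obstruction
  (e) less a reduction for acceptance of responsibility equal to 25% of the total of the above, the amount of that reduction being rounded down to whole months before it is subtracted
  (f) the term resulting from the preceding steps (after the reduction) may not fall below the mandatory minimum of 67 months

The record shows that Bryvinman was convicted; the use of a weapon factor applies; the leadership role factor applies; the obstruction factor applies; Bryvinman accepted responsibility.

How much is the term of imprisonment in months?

100 months

Use of a weapon enhancement: +38 months
Leadership role enhancement: +30 months
Obstruction enhancement: +24 months
Adjusted term: 41 months + 38 months + 30 months + 24 months = 133 months
Acceptance of responsibility reduction: 25% of 133 months = 33 months (rounded down)
After reduction: 133 − 33 = 100 months
Minimum 67 months: 100 months meets the minimum, no increase.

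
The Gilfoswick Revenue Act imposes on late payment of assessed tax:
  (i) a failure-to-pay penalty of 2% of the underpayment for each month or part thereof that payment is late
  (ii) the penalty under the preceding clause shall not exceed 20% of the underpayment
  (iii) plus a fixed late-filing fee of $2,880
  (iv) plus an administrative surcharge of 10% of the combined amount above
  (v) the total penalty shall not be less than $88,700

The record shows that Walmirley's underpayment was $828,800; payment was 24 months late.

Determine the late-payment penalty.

$185,504

Accrued rate: 2% × 24 = 48%, capped at 20% → 20%
Failure-to-pay penalty: 20% of $828,800 = $165,760
Penalty before surcharge: $165,760 + $2,880 = $168,640
Administrative surcharge: 10% of $168,640 = $16,864
Total penalty: $168,640 + $16,864 = $185,504
Minimum $88,700: $185,504 meets the minimum, no increase.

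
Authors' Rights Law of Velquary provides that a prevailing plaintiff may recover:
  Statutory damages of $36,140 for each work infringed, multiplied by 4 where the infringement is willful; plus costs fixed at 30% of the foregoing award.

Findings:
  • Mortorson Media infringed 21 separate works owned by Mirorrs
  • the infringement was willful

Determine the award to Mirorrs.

Statutory damages: 21 × $36,140 = $758,940
Multiplied by 4: 4 × $758,940 = $3,035,760
Costs: 30% of $3,035,760 = $910,728
Award plus costs: $3,035,760 + $910,728 = $3,946,488

$3,946,488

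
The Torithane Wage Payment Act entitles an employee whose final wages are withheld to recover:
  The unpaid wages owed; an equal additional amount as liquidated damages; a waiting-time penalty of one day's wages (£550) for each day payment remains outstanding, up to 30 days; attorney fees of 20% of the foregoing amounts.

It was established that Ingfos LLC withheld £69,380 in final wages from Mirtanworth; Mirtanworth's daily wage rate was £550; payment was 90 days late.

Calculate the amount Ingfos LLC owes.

Liquidated damages (equal amount): £69,380
Penalty days: min(90, 30) = 30
Waiting-time penalty: 30 × £550 = £16,500
Subtotal: £69,380 + £69,380 + £16,500 = £155,260
Attorney fees: 20% of £155,260 = £31,052
Total award: £155,260 + £31,052 = £186,312

£186,312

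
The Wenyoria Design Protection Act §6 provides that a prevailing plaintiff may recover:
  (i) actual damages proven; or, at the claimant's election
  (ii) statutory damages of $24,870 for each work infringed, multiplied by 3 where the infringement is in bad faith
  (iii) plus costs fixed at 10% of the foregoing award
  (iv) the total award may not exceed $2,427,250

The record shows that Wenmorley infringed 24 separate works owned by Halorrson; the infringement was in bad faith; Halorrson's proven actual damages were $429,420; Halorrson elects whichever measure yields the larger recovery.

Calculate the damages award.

Award: $1,969,704

Statutory damages: 24 × $24,870 = $596,880
Trebled: 3 × $596,880 = $1,790,640
Greater of actual damages ($429,420) or enhanced statutory damages ($1,790,640): $1,790,640
Costs: 10% of $1,790,640 = $179,064
Award plus costs: $1,790,640 + $179,064 = $1,969,704
Cap at $2,427,250: $1,969,704 is within the cap, no reduction.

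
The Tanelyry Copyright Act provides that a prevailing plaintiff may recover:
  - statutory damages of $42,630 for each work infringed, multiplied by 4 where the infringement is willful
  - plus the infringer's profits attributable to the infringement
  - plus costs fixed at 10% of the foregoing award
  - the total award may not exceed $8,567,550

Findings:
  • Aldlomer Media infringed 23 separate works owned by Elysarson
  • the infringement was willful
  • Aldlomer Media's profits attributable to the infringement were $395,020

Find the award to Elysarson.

Statutory damages: 23 × $42,630 = $980,490
Multiplied by 4: 4 × $980,490 = $3,921,960
Combined award: $3,921,960 + $395,020 = $4,316,980
Costs: 10% of $4,316,980 = $431,698
Award plus costs: $4,316,980 + $431,698 = $4,748,678
Cap at $8,567,550: $4,748,678 is within the cap, no reduction.

$4,748,678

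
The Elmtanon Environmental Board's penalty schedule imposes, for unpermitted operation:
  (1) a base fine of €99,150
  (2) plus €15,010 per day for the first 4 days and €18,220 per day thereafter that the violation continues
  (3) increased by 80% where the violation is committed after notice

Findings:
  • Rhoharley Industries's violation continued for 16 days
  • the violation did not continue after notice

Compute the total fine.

Civil penalty: €377,830

First 4 days: 4 × €15,010 = €60,040
Remaining days: (16 − 4) × €18,220 = €218,640
Per-day component: €60,040 + €218,640 = €278,680
Base plus per-day: €99,150 + €278,680 = €377,830
The violation did not continue after notice: no 80% increase.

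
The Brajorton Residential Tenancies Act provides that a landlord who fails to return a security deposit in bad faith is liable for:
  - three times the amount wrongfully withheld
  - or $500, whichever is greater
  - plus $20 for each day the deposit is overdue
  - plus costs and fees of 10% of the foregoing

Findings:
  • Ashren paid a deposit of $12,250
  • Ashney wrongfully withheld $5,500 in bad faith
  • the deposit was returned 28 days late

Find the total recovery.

Trebled: 3 × $5,500 = $16,500
Minimum $500: $16,500 meets the minimum, no increase.
Late-return penalty: 28 × $20 = $560
Damages plus late penalty: $16,500 + $560 = $17,060
Costs and fees: 10% of $17,060 = $1,706
Total recovery: $17,060 + $1,706 = $18,766

Recovery: $18,766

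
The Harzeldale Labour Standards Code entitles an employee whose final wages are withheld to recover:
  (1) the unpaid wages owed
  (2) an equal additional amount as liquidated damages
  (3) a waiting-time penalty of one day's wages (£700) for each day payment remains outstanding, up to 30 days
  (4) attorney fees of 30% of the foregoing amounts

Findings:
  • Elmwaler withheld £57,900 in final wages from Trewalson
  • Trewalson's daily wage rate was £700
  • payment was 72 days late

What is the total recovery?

£177,840

Liquidated damages (equal amount): £57,900
Penalty days: min(72, 30) = 30
Waiting-time penalty: 30 × £700 = £21,000
Subtotal: £57,900 + £57,900 + £21,000 = £136,800
Attorney fees: 30% of £136,800 = £41,040
Total award: £136,800 + £41,040 = £177,840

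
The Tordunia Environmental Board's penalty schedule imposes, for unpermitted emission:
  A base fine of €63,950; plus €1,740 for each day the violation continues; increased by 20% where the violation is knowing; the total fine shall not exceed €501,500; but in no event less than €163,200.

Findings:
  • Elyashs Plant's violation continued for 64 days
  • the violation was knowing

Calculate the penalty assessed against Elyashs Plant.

€210,372

Per-day component: 64 × €1,740 = €111,360
Base plus per-day: €63,950 + €111,360 = €175,310
Enhancement: 20% of €175,310 = €35,062
Enhanced fine: €175,310 + €35,062 = €210,372
Cap at €501,500: €210,372 is within the cap, no reduction.
Minimum €163,200: €210,372 meets the minimum, no increase.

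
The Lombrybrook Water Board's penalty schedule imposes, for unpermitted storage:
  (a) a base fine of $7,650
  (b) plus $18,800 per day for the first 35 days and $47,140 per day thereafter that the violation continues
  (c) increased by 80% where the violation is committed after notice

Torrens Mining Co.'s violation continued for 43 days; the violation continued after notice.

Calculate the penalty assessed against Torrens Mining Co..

First 35 days: 35 × $18,800 = $658,000
Remaining days: (43 − 35) × $47,140 = $377,120
Per-day component: $658,000 + $377,120 = $1,035,120
Base plus per-day: $7,650 + $1,035,120 = $1,042,770
Enhancement: 80% of $1,042,770 = $834,216
Enhanced fine: $1,042,770 + $834,216 = $1,876,986

$1,876,986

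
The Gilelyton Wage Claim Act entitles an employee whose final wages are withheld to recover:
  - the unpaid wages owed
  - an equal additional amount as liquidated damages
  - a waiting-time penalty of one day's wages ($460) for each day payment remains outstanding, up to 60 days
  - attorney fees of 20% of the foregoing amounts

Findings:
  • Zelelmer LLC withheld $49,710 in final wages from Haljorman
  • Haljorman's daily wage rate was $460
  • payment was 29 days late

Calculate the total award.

$135,312

Liquidated damages (equal amount): $49,710
Penalty days: min(29, 60) = 29
Waiting-time penalty: 29 × $460 = $13,340
Subtotal: $49,710 + $49,710 + $13,340 = $112,760
Attorney fees: 20% of $112,760 = $22,552
Total award: $112,760 + $22,552 = $135,312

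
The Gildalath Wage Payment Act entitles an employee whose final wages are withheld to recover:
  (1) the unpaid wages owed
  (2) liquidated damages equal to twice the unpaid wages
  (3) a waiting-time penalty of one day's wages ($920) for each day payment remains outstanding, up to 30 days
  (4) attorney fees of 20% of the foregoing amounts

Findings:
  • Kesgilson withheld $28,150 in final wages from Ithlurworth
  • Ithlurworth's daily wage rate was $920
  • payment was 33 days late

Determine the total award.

$134,460

Doubled: 2 × $28,150 = $56,300
Penalty days: min(33, 30) = 30
Waiting-time penalty: 30 × $920 = $27,600
Subtotal: $28,150 + $56,300 + $27,600 = $112,050
Attorney fees: 20% of $112,050 = $22,410
Total award: $112,050 + $22,410 = $134,460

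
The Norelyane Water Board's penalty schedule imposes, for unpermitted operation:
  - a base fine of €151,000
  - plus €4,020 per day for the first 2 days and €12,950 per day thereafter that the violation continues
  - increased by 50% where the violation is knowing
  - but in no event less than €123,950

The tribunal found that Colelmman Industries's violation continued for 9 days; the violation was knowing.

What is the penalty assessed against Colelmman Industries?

First 2 days: 2 × €4,020 = €8,040
Remaining days: (9 − 2) × €12,950 = €90,650
Per-day component: €8,040 + €90,650 = €98,690
Base plus per-day: €151,000 + €98,690 = €249,690
Enhancement: 50% of €249,690 = €124,845
Enhanced fine: €249,690 + €124,845 = €374,535
Minimum €123,950: €374,535 meets the minimum, no increase.

€374,535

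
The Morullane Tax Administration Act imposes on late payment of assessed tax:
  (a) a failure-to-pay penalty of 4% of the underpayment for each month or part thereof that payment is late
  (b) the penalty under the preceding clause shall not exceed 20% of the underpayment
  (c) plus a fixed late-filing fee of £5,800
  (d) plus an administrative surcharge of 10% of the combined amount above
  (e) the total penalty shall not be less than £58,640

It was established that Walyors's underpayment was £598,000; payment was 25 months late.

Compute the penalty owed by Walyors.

Accrued rate: 4% × 25 = 100%, capped at 20% → 20%
Failure-to-pay penalty: 20% of £598,000 = £119,600
Penalty before surcharge: £119,600 + £5,800 = £125,400
Administrative surcharge: 10% of £125,400 = £12,540
Total penalty: £125,400 + £12,540 = £137,940
Minimum £58,640: £137,940 meets the minimum, no increase.

£137,940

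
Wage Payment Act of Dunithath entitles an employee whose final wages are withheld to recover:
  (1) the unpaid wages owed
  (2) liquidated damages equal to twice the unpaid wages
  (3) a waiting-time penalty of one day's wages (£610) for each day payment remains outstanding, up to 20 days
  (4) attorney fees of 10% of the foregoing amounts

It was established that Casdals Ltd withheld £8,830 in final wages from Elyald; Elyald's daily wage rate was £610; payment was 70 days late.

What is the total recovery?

£42,559

Doubled: 2 × £8,830 = £17,660
Penalty days: min(70, 20) = 20
Waiting-time penalty: 20 × £610 = £12,200
Subtotal: £8,830 + £17,660 + £12,200 = £38,690
Attorney fees: 10% of £38,690 = £3,869
Total award: £38,690 + £3,869 = £42,559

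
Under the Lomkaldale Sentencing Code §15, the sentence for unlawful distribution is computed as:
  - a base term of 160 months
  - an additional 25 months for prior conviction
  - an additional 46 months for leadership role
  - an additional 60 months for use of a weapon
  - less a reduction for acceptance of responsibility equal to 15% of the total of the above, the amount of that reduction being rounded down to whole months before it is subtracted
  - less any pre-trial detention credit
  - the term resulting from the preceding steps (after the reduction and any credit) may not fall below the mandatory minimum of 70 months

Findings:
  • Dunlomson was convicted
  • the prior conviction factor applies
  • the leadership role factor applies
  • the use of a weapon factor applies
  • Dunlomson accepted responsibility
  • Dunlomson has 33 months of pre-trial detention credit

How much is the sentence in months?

Prior conviction enhancement: +25 months
Leadership role enhancement: +46 months
Use of a weapon enhancement: +60 months
Adjusted term: 160 months + 25 months + 46 months + 60 months = 291 months
Acceptance of responsibility reduction: 15% of 291 months = 43 months (rounded down)
After reduction: 291 − 43 = 248 months
Less pre-trial detention credit: 248 months − 33 months = 215 months
Minimum 70 months: 215 months meets the minimum, no increase.

215 months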